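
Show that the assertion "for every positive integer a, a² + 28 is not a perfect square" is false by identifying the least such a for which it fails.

a = 6

A counterexample is any positive integer a such that a² + 28 is a perfect square; we check each in order.
a = 1: 1² + 28 = 29, not a perfect square.
a = 2: 2² + 28 = 32, not a perfect square.
a = 3: 3² + 28 = 37, not a perfect square.
a = 4: 4² + 28 = 44, not a perfect square.
a = 5: 5² + 28 = 53, not a perfect square.
a = 6: 6² + 28 = 64 = 8², a perfect square.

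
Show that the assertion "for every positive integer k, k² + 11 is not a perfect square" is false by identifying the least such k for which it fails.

k = 5

A counterexample is any positive integer k such that k² + 11 is a perfect square; we check each in order.
The first 4 eligible values, up to k = 4, all satisfy the conclusion.
k = 5: 5² + 11 = 36 = 6², a perfect square.
Hence k = 5 is a counterexample.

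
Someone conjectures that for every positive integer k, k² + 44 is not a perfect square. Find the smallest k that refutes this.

k = 10

For k = 1, 2, 3, 4, 5, 6, 7, 8, 9 the conclusion holds.
k = 10: 10² + 44 = 144 = 12², a perfect square.
Hence k = 10 is a counterexample.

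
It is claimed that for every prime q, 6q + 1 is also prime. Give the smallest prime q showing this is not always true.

q = 19

A counterexample is any prime q such that 6q + 1 is not prime; we check each in order.
For q = 2, 3, 5, 7, 11, 13, 17 the conclusion holds.
q = 19: 6q + 1 = 115 = 5 × 23, not prime.
So q = 19 is the smallest counterexample.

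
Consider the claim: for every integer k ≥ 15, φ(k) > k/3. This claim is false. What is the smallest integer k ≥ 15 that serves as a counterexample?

k = 18

We need the least integer k ≥ 15 for which the claim fails.
k = 15: φ(15) = 8 and 15/3 = 5, so φ(15) > 15/3.
k = 16: φ(16) = 8 and 16/3 = 16/3, so φ(16) > 16/3.
k = 17: φ(17) = 16 and 17/3 = 17/3, so φ(17) > 17/3.
k = 18: φ(18) = 6 and 18/3 = 6, so φ(18) ≤ 18/3.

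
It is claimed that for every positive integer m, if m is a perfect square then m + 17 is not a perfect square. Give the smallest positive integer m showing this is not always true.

m = 64

We need the least positive integer m for which m is a perfect square but m + 17 is a perfect square.
m = 1: 1 + 17 = 18, not a perfect square.
m = 4: 4 + 17 = 21, not a perfect square.
m = 9: 9 + 17 = 26, not a perfect square.
m = 16: 16 + 17 = 33, not a perfect square.
m = 25: 25 + 17 = 42, not a perfect square.
m = 36: 36 + 17 = 53, not a perfect square.
m = 49: 49 + 17 = 66, not a perfect square.
m = 64: 64 = 8² and 64 + 17 = 81 = 9².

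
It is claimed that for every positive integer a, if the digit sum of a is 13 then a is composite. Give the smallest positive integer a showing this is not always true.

A counterexample is any positive integer a such that the digit sum of a is 13 but a is prime; we check each in order.
a = 49: digit sum 13; 49 is composite.
a = 58: digit sum 13; 58 is composite.
a = 67: digit sum 13; 67 is prime, not composite.
Thus a = 67 disproves the claim, and no smaller a works.

a = 67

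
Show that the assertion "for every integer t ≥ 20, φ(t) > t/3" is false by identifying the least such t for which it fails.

A counterexample is any integer t ≥ 20 such that the claim fails; we check each in order.
For t = 20, 21, 22, 23 the conclusion holds.
t = 24: φ(24) = 8 and 24/3 = 8, so φ(24) ≤ 24/3.
So t = 24 is the smallest counterexample.

t = 24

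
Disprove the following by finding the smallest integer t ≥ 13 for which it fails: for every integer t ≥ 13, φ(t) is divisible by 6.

t = 15

We need the least integer t ≥ 13 for which φ(t) is not divisible by 6.
t = 13: φ(13) = 12; 12 mod 6 = 0.
t = 14: φ(14) = 6; 6 mod 6 = 0.
t = 15: φ(15) = 8; 8 mod 6 = 2.
Thus t = 15 disproves the claim, and no smaller t works.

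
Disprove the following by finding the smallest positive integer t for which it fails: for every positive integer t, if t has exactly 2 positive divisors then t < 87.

t = 89

We need the least positive integer t for which t has exactly 2 positive divisors but the claim fails.
For t = 2, 3, 5, 7, …, 73, 79, 83 the conclusion holds.
t = 89: τ(89) = 2; 89 ≥ 87.
So t = 89 is the smallest counterexample.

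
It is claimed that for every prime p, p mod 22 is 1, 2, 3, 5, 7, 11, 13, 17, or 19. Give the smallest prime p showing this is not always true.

Check each prime p in order until the claim fails.
For p = 2, 3, 5, 7, 11, 13, 17, 19, 23, 29 the conclusion holds.
p = 31: 31 mod 22 = 9 — not in {1, 2, 3, 5, 7, 11, 13, 17, 19}.
Thus p = 31 disproves the claim, and no smaller p works.

p = 31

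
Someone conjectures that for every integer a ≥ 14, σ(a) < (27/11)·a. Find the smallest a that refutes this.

A counterexample is any integer a ≥ 14 such that the claim fails; we check each in order.
The first 10 eligible values, up to a = 23, all satisfy the conclusion.
a = 24: σ(24) = 60; 60 ≥ 648/11.

a = 24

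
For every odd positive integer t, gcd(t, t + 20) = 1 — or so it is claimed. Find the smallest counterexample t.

A counterexample is any odd positive integer t such that gcd(t, t + 20) > 1; we check each in order.
For t = 1, 3 the conclusion holds.
t = 5: gcd(5, 25) = 5.
Hence t = 5 is a counterexample.

t = 5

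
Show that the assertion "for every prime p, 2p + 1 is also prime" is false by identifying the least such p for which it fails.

Check each prime p in order until 2p + 1 is not prime.
For p = 2, 3, 5 the conclusion holds.
p = 7: 2p + 1 = 15 = 3 × 5, not prime.
Thus p = 7 disproves the claim, and no smaller p works.

p = 7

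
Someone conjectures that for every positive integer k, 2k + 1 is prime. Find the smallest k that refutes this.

For k = 1, 2, 3 the conclusion holds.
k = 4: 2k + 1 = 9 = 3 × 3, composite.

k = 4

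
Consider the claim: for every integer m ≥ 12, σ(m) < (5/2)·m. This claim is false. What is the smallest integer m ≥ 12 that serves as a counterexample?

We need the least integer m ≥ 12 for which the claim fails.
For m = 12, 13, 14, 15, …, 21, 22, 23 the conclusion holds.
m = 24: σ(24) = 60; 60 ≥ 60.
Thus m = 24 disproves the claim, and no smaller m works.

m = 24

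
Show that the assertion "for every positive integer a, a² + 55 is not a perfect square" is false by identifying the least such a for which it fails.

A counterexample is any positive integer a such that a² + 55 is a perfect square; we check each in order.
a = 1: 1² + 55 = 56, not a perfect square.
a = 2: 2² + 55 = 59, not a perfect square.
a = 3: 3² + 55 = 64 = 8², a perfect square.
Thus a = 3 disproves the claim, and no smaller a works.

a = 3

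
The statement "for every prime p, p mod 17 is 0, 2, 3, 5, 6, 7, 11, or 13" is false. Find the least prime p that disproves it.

A counterexample is any prime p such that the claim fails; we check each in order.
The first 9 eligible values, up to p = 23, all satisfy the conclusion.
p = 29: 29 mod 17 = 12 — not in {0, 2, 3, 5, 6, 7, 11, 13}.

p = 29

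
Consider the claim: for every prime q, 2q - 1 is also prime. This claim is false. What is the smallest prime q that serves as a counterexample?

q = 5

Check each prime q in order until 2q - 1 is not prime.
For q = 2, 3 the conclusion holds.
q = 5: 2q - 1 = 9 = 3 × 3, not prime.
So q = 5 is the smallest counterexample.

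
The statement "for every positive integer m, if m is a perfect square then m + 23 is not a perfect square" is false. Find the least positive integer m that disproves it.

Check each positive integer m in order until m is a perfect square but m + 23 is a perfect square.
For m = 1, 4, 9, 16, 25, 36, 49, 64, 81, 100 the conclusion holds.
m = 121: 121 = 11² and 121 + 23 = 144 = 12².
So m = 121 is the smallest counterexample.

m = 121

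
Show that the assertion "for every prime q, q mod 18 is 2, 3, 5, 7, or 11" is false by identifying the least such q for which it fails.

q = 13

A counterexample is any prime q such that the claim fails; we check each in order.
The first 5 eligible values, up to q = 11, all satisfy the conclusion.
q = 13: 13 mod 18 = 13 — not in {2, 3, 5, 7, 11}.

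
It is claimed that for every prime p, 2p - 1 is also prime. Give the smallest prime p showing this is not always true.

p = 5

Check each prime p in order until 2p - 1 is not prime.
For p = 2, 3 the conclusion holds.
p = 5: 2p - 1 = 9 = 3 × 3, not prime.
So p = 5 is the smallest counterexample.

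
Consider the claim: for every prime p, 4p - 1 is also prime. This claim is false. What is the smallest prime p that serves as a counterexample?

We need the least prime p for which 4p - 1 is not prime.
p = 2: 4p - 1 = 7, prime.
p = 3: 4p - 1 = 11, prime.
p = 5: 4p - 1 = 19, prime.
p = 7: 4p - 1 = 27 = 3 × 9, not prime.
So p = 7 is the smallest counterexample.

p = 7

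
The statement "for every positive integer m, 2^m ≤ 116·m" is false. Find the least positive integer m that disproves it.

m = 11

For m = 1, 2, 3, 4, 5, 6, 7, 8, 9, 10 the conclusion holds.
m = 11: 2^m = 2048 and 116·m = 1276, so 2048 > 1276.
Thus m = 11 disproves the claim, and no smaller m works.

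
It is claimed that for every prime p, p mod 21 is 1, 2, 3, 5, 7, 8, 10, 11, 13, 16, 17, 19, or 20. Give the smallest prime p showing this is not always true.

p = 67

For p = 2, 3, 5, 7, …, 53, 59, 61 the conclusion holds.
p = 67: 67 mod 21 = 4 — not in {1, 2, 3, 5, 7, 8, 10, 11, 13, 16, 17, 19, 20}.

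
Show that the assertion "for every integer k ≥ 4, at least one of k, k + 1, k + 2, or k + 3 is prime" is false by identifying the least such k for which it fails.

k = 24

A counterexample is any integer k ≥ 4 such that k, k + 1, k + 2, k + 3 are all composite; we check each in order.
The first 20 eligible values, up to k = 23, all satisfy the conclusion.
k = 24: 24 = 2 × 12; 25 = 5 × 5; 26 = 2 × 13; 27 = 3 × 9 — all composite.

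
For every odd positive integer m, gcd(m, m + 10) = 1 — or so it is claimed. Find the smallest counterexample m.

m = 5

Check each odd positive integer m in order until gcd(m, m + 10) > 1.
For m = 1, 3 the conclusion holds.
m = 5: gcd(5, 15) = 5.
Thus m = 5 disproves the claim, and no smaller m works.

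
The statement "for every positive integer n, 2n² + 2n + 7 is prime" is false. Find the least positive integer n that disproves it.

n = 6

We need the least positive integer n for which 2n² + 2n + 7 is not prime.
The first 5 eligible values, up to n = 5, all satisfy the conclusion.
n = 6: 2n² + 2n + 7 = 91 = 7 × 13, composite.
Thus n = 6 disproves the claim, and no smaller n works.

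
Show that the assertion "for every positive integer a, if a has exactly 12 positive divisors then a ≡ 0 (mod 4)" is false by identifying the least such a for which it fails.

a = 90

A counterexample is any positive integer a such that a has exactly 12 positive divisors but the claim fails; we check each in order.
For a = 60, 72, 84 the conclusion holds.
a = 90: τ(90) = 12; 90 ≡ 2 (mod 4).
Thus a = 90 disproves the claim, and no smaller a works.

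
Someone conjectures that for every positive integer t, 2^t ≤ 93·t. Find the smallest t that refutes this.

A counterexample is any positive integer t such that 2^t > 93·t; we check each in order.
For t = 1, 2, 3, 4, 5, 6, 7, 8, 9 the conclusion holds.
t = 10: 2^t = 1024 and 93·t = 930, so 1024 > 930.

t = 10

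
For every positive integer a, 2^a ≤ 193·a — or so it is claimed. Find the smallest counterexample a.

a = 12

Check each positive integer a in order until 2^a > 193·a.
The first 11 eligible values, up to a = 11, all satisfy the conclusion.
a = 12: 2^a = 4096 and 193·a = 2316, so 4096 > 2316.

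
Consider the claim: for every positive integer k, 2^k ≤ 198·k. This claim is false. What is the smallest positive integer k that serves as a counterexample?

For k = 1, 2, 3, 4, …, 9, 10, 11 the conclusion holds.
k = 12: 2^k = 4096 and 198·k = 2376, so 4096 > 2376.
So k = 12 is the smallest counterexample.

k = 12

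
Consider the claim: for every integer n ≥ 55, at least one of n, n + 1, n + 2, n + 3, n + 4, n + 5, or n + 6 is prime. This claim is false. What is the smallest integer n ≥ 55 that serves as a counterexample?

A counterexample is any integer n ≥ 55 such that n, n + 1, n + 2, n + 3, n + 4, n + 5, n + 6 are all composite; we check each in order.
For n = 55, 56, 57, 58, …, 87, 88, 89 the conclusion holds.
n = 90: 90 = 2 × 45; 91 = 7 × 13; 92 = 2 × 46; 93 = 3 × 31; 94 = 2 × 47; 95 = 5 × 19; 96 = 2 × 48 — all composite.

n = 90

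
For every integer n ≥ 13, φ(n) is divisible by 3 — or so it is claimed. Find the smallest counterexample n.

n = 15

n = 13: φ(13) = 12; 12 mod 3 = 0.
n = 14: φ(14) = 6; 6 mod 3 = 0.
n = 15: φ(15) = 8; 8 mod 3 = 2.
Thus n = 15 disproves the claim, and no smaller n works.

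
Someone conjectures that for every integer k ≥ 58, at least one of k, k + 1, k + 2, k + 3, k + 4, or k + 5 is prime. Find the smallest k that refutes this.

Check each integer k ≥ 58 in order until k, k + 1, k + 2, k + 3, k + 4, k + 5 are all composite.
For k = 58, 59, 60, 61, …, 87, 88, 89 the conclusion holds.
k = 90: 90 = 2 × 45; 91 = 7 × 13; 92 = 2 × 46; 93 = 3 × 31; 94 = 2 × 47; 95 = 5 × 19 — all composite.

k = 90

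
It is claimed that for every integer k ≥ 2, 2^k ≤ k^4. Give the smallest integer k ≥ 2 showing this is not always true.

k = 17

Check each integer k ≥ 2 in order until 2^k > k^4.
The first 15 eligible values, up to k = 16, all satisfy the conclusion.
k = 17: 2^k = 131072 and k^4 = 83521, so 131072 > 83521.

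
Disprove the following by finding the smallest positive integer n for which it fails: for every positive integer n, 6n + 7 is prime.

n = 3

Check each positive integer n in order until 6n + 7 is not prime.
For n = 1, 2 the conclusion holds.
n = 3: 6n + 7 = 25 = 5 × 5, composite.
Hence n = 3 is a counterexample.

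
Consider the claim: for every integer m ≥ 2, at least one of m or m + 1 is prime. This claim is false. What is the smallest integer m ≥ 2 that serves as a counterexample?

m = 8

We need the least integer m ≥ 2 for which m, m + 1 are both composite.
For m = 2, 3, 4, 5, 6, 7 the conclusion holds.
m = 8: 8 = 2 × 4; 9 = 3 × 3 — both composite.
Hence m = 8 is a counterexample.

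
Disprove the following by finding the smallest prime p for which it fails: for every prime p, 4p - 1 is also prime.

We need the least prime p for which 4p - 1 is not prime.
p = 2: 4p - 1 = 7, prime.
p = 3: 4p - 1 = 11, prime.
p = 5: 4p - 1 = 19, prime.
p = 7: 4p - 1 = 27 = 3 × 9, not prime.

p = 7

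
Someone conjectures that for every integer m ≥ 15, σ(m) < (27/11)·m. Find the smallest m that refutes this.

A counterexample is any integer m ≥ 15 such that the claim fails; we check each in order.
For m = 15, 16, 17, 18, 19, 20, 21, 22, 23 the conclusion holds.
m = 24: σ(24) = 60; 60 ≥ 648/11.

m = 24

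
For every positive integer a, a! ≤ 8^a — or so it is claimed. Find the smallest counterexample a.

For a = 1, 2, 3, 4, …, 17, 18, 19 the conclusion holds.
a = 20: a! = 2432902008176640000 and 8^a = 1152921504606846976, so 2432902008176640000 > 1152921504606846976.
So a = 20 is the smallest counterexample.

a = 20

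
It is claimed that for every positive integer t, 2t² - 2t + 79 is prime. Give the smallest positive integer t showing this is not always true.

We need the least positive integer t for which 2t² - 2t + 79 is not prime.
For t = 1, 2 the conclusion holds.
t = 3: 2t² - 2t + 79 = 91 = 7 × 13, composite.
Hence t = 3 is a counterexample.

t = 3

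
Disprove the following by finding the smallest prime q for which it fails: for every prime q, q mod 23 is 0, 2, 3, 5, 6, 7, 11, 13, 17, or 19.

q = 31

Check each prime q in order until the claim fails.
For q = 2, 3, 5, 7, 11, 13, 17, 19, 23, 29 the conclusion holds.
q = 31: 31 mod 23 = 8 — not in {0, 2, 3, 5, 6, 7, 11, 13, 17, 19}.
So q = 31 is the smallest counterexample.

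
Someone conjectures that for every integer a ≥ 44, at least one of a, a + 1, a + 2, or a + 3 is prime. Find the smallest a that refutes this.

We need the least integer a ≥ 44 for which a, a + 1, a + 2, a + 3 are all composite.
For a = 44, 45, 46, 47 the conclusion holds.
a = 48: 48 = 2 × 24; 49 = 7 × 7; 50 = 2 × 25; 51 = 3 × 17 — all composite.
Thus a = 48 disproves the claim, and no smaller a works.

a = 48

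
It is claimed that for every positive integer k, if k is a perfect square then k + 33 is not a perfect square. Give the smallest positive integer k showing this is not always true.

k = 16

Check each positive integer k in order until k is a perfect square but k + 33 is a perfect square.
k = 1: 1 + 33 = 34, not a perfect square.
k = 4: 4 + 33 = 37, not a perfect square.
k = 9: 9 + 33 = 42, not a perfect square.
k = 16: 16 = 4² and 16 + 33 = 49 = 7².
Thus k = 16 disproves the claim, and no smaller k works.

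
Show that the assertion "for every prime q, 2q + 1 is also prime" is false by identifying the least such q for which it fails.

q = 7

Check each prime q in order until 2q + 1 is not prime.
q = 2: 2q + 1 = 5, prime.
q = 3: 2q + 1 = 7, prime.
q = 5: 2q + 1 = 11, prime.
q = 7: 2q + 1 = 15 = 3 × 5, not prime.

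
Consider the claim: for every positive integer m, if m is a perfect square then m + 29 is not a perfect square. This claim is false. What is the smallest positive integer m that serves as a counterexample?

Check each positive integer m in order until m is a perfect square but m + 29 is a perfect square.
For m = 1, 4, 9, 16, …, 121, 144, 169 the conclusion holds.
m = 196: 196 = 14² and 196 + 29 = 225 = 15².

m = 196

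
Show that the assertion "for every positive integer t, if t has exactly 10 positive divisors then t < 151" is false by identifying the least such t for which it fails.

t = 48: τ(48) = 10; 48 < 151.
t = 80: τ(80) = 10; 80 < 151.
t = 112: τ(112) = 10; 112 < 151.
t = 162: τ(162) = 10; 162 ≥ 151.

t = 162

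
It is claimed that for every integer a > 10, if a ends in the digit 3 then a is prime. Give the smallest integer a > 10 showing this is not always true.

We need the least integer a > 10 for which a ends in the digit 3 but a is not prime.
For a = 13, 23 the conclusion holds.
a = 33: 33 ends in 3; 33 = 3 × 11, composite.
Thus a = 33 disproves the claim, and no smaller a works.

a = 33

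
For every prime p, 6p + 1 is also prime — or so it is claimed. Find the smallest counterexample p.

p = 19

We need the least prime p for which 6p + 1 is not prime.
For p = 2, 3, 5, 7, 11, 13, 17 the conclusion holds.
p = 19: 6p + 1 = 115 = 5 × 23, not prime.
So p = 19 is the smallest counterexample.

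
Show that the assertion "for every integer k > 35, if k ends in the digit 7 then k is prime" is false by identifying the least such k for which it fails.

Check each integer k > 35 in order until k ends in the digit 7 but k is not prime.
For k = 37, 47 the conclusion holds.
k = 57: 57 ends in 7; 57 = 3 × 19, composite.
Hence k = 57 is a counterexample.

k = 57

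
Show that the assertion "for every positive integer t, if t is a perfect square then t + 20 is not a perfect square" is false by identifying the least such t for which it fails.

We need the least positive integer t for which t is a perfect square but t + 20 is a perfect square.
For t = 1, 4, 9 the conclusion holds.
t = 16: 16 = 4² and 16 + 20 = 36 = 6².
So t = 16 is the smallest counterexample.

t = 16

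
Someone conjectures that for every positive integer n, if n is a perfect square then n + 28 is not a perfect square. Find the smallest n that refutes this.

n = 36

A counterexample is any positive integer n such that n is a perfect square but n + 28 is a perfect square; we check each in order.
n = 1: 1 + 28 = 29, not a perfect square.
n = 4: 4 + 28 = 32, not a perfect square.
n = 9: 9 + 28 = 37, not a perfect square.
n = 16: 16 + 28 = 44, not a perfect square.
n = 25: 25 + 28 = 53, not a perfect square.
n = 36: 36 = 6² and 36 + 28 = 64 = 8².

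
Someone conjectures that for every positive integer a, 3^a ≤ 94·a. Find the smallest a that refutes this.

a = 1: 3^a = 3 and 94·a = 94, so 3 ≤ 94.
a = 2: 3^a = 9 and 94·a = 188, so 9 ≤ 188.
a = 3: 3^a = 27 and 94·a = 282, so 27 ≤ 282.
a = 4: 3^a = 81 and 94·a = 376, so 81 ≤ 376.
a = 5: 3^a = 243 and 94·a = 470, so 243 ≤ 470.
a = 6: 3^a = 729 and 94·a = 564, so 729 > 564.

a = 6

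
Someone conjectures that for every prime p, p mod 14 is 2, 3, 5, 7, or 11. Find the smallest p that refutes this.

A counterexample is any prime p such that the claim fails; we check each in order.
p = 2: 2 mod 14 = 2.
p = 3: 3 mod 14 = 3.
p = 5: 5 mod 14 = 5.
p = 7: 7 mod 14 = 7.
p = 11: 11 mod 14 = 11.
p = 13: 13 mod 14 = 13 — not in {2, 3, 5, 7, 11}.

p = 13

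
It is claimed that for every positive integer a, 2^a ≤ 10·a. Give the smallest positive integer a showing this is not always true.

A counterexample is any positive integer a such that 2^a > 10·a; we check each in order.
The first 5 eligible values, up to a = 5, all satisfy the conclusion.
a = 6: 2^a = 64 and 10·a = 60, so 64 > 60.
Thus a = 6 disproves the claim, and no smaller a works.

a = 6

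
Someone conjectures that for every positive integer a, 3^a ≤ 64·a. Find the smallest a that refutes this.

We need the least positive integer a for which 3^a > 64·a.
For a = 1, 2, 3, 4, 5 the conclusion holds.
a = 6: 3^a = 729 and 64·a = 384, so 729 > 384.

a = 6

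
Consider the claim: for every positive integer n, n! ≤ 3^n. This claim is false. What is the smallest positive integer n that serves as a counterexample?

n = 7

n = 1: n! = 1 and 3^n = 3, so 1 ≤ 3.
n = 2: n! = 2 and 3^n = 9, so 2 ≤ 9.
n = 3: n! = 6 and 3^n = 27, so 6 ≤ 27.
n = 4: n! = 24 and 3^n = 81, so 24 ≤ 81.
n = 5: n! = 120 and 3^n = 243, so 120 ≤ 243.
n = 6: n! = 720 and 3^n = 729, so 720 ≤ 729.
n = 7: n! = 5040 and 3^n = 2187, so 5040 > 2187.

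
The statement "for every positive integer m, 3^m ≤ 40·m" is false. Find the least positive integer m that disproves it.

m = 5

A counterexample is any positive integer m such that 3^m > 40·m; we check each in order.
For m = 1, 2, 3, 4 the conclusion holds.
m = 5: 3^m = 243 and 40·m = 200, so 243 > 200.
So m = 5 is the smallest counterexample.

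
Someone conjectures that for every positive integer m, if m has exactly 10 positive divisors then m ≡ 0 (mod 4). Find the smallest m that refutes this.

m = 48: τ(48) = 10; 48 ≡ 0 (mod 4).
m = 80: τ(80) = 10; 80 ≡ 0 (mod 4).
m = 112: τ(112) = 10; 112 ≡ 0 (mod 4).
m = 162: τ(162) = 10; 162 ≡ 2 (mod 4).
Thus m = 162 disproves the claim, and no smaller m works.

m = 162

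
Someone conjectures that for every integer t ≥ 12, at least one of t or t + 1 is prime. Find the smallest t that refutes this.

t = 14

t = 12: 13 is prime.
t = 13: 13 is prime.
t = 14: 14 = 2 × 7; 15 = 3 × 5 — both composite.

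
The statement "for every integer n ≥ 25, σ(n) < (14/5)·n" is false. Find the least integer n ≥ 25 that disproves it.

n = 60

We need the least integer n ≥ 25 for which the claim fails.
For n = 25, 26, 27, 28, …, 57, 58, 59 the conclusion holds.
n = 60: σ(60) = 168; 168 ≥ 168.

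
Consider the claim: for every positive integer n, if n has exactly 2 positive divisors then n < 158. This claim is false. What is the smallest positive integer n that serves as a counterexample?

The first 37 eligible values, up to n = 157, all satisfy the conclusion.
n = 163: τ(163) = 2; 163 ≥ 158.

n = 163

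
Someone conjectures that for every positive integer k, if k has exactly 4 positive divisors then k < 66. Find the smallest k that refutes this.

k = 69

We need the least positive integer k for which k has exactly 4 positive divisors but the claim fails.
For k = 6, 8, 10, 14, …, 58, 62, 65 the conclusion holds.
k = 69: τ(69) = 4; 69 ≥ 66.
Hence k = 69 is a counterexample.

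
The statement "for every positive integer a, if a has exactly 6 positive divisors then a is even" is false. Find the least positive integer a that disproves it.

a = 45

We need the least positive integer a for which a has exactly 6 positive divisors but a is odd.
The first 6 eligible values, up to a = 44, all satisfy the conclusion.
a = 45: divisors of 45: 1, 3, 5, 9, 15, 45; 45 is odd.
Thus a = 45 disproves the claim, and no smaller a works.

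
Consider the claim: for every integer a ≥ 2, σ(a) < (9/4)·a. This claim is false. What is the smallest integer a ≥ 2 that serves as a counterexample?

a = 12

For a = 2, 3, 4, 5, 6, 7, 8, 9, 10, 11 the conclusion holds.
a = 12: σ(12) = 28; 28 ≥ 27.
Thus a = 12 disproves the claim, and no smaller a works.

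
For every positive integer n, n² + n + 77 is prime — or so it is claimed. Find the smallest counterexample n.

A counterexample is any positive integer n such that n² + n + 77 is not prime; we check each in order.
For n = 1, 2, 3, 4, 5 the conclusion holds.
n = 6: n² + n + 77 = 119 = 7 × 17, composite.
Hence n = 6 is a counterexample.

n = 6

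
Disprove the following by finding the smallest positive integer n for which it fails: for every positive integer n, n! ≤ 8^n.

n = 20

Check each positive integer n in order until n! > 8^n.
For n = 1, 2, 3, 4, …, 17, 18, 19 the conclusion holds.
n = 20: n! = 2432902008176640000 and 8^n = 1152921504606846976, so 2432902008176640000 > 1152921504606846976.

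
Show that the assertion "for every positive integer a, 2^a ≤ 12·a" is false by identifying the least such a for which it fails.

a = 7

A counterexample is any positive integer a such that 2^a > 12·a; we check each in order.
a = 1: 2^a = 2 and 12·a = 12, so 2 ≤ 12.
a = 2: 2^a = 4 and 12·a = 24, so 4 ≤ 24.
a = 3: 2^a = 8 and 12·a = 36, so 8 ≤ 36.
a = 4: 2^a = 16 and 12·a = 48, so 16 ≤ 48.
a = 5: 2^a = 32 and 12·a = 60, so 32 ≤ 60.
a = 6: 2^a = 64 and 12·a = 72, so 64 ≤ 72.
a = 7: 2^a = 128 and 12·a = 84, so 128 > 84.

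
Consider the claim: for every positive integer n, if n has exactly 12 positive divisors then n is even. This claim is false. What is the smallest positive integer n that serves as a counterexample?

n = 315

Check each positive integer n in order until n has exactly 12 positive divisors but n is odd.
For n = 60, 72, 84, 90, …, 294, 306, 308 the conclusion holds.
n = 315: divisors of 315: 12 divisors; 315 is odd.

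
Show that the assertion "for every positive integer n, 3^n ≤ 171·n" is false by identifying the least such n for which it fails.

n = 7

A counterexample is any positive integer n such that 3^n > 171·n; we check each in order.
The first 6 eligible values, up to n = 6, all satisfy the conclusion.
n = 7: 3^n = 2187 and 171·n = 1197, so 2187 > 1197.
So n = 7 is the smallest counterexample.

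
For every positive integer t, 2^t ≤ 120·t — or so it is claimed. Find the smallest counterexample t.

For t = 1, 2, 3, 4, 5, 6, 7, 8, 9, 10 the conclusion holds.
t = 11: 2^t = 2048 and 120·t = 1320, so 2048 > 1320.
So t = 11 is the smallest counterexample.

t = 11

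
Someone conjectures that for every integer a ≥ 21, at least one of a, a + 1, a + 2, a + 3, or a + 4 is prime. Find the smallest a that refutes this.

a = 24

We need the least integer a ≥ 21 for which a, a + 1, a + 2, a + 3, a + 4 are all composite.
a = 21: 23 is prime.
a = 22: 23 is prime.
a = 23: 23 is prime.
a = 24: 24 = 2 × 12; 25 = 5 × 5; 26 = 2 × 13; 27 = 3 × 9; 28 = 2 × 14 — all composite.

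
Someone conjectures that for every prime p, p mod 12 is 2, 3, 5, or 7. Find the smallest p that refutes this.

p = 11

The first 4 eligible values, up to p = 7, all satisfy the conclusion.
p = 11: 11 mod 12 = 11 — not in {2, 3, 5, 7}.
Hence p = 11 is a counterexample.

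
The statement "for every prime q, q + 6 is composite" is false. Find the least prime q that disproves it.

q = 5

We need the least prime q for which q + 6 is prime.
q = 2: q + 6 = 8 = 2 × 4, composite.
q = 3: q + 6 = 9 = 3 × 3, composite.
q = 5: q + 6 = 11, prime — not composite.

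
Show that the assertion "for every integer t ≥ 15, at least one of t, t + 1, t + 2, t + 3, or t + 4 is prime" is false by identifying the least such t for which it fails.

For t = 15, 16, 17, 18, 19, 20, 21, 22, 23 the conclusion holds.
t = 24: 24 = 2 × 12; 25 = 5 × 5; 26 = 2 × 13; 27 = 3 × 9; 28 = 2 × 14 — all composite.
So t = 24 is the smallest counterexample.

t = 24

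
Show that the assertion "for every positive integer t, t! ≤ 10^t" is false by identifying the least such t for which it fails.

For t = 1, 2, 3, 4, …, 22, 23, 24 the conclusion holds.
t = 25: t! = 15511210043330985984000000 and 10^t = 10000000000000000000000000, so 15511210043330985984000000 > 10000000000000000000000000.
Hence t = 25 is a counterexample.

t = 25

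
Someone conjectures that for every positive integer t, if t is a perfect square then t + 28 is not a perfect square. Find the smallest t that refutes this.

Check each positive integer t in order until t is a perfect square but t + 28 is a perfect square.
For t = 1, 4, 9, 16, 25 the conclusion holds.
t = 36: 36 = 6² and 36 + 28 = 64 = 8².

t = 36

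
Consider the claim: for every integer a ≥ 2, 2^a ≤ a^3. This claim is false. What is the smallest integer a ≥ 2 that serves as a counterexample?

a = 10

Check each integer a ≥ 2 in order until 2^a > a^3.
The first 8 eligible values, up to a = 9, all satisfy the conclusion.
a = 10: 2^a = 1024 and a^3 = 1000, so 1024 > 1000.
Thus a = 10 disproves the claim, and no smaller a works.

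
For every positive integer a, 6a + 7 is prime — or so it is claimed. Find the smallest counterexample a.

a = 3

We need the least positive integer a for which 6a + 7 is not prime.
a = 1: 6a + 7 = 13, prime.
a = 2: 6a + 7 = 19, prime.
a = 3: 6a + 7 = 25 = 5 × 5, composite.
Hence a = 3 is a counterexample.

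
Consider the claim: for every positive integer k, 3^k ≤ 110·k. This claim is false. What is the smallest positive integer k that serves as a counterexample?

Check each positive integer k in order until 3^k > 110·k.
The first 5 eligible values, up to k = 5, all satisfy the conclusion.
k = 6: 3^k = 729 and 110·k = 660, so 729 > 660.

k = 6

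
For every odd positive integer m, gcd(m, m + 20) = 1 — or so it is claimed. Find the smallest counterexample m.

m = 5

For m = 1, 3 the conclusion holds.
m = 5: gcd(5, 25) = 5.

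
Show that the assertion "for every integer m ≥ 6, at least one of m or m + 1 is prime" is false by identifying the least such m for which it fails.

m = 8

Check each integer m ≥ 6 in order until m, m + 1 are both composite.
m = 6: 7 is prime.
m = 7: 7 is prime.
m = 8: 8 = 2 × 4; 9 = 3 × 3 — both composite.
Hence m = 8 is a counterexample.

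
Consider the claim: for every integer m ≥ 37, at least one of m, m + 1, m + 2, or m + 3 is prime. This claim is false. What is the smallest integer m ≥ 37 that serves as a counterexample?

For m = 37, 38, 39, 40, …, 45, 46, 47 the conclusion holds.
m = 48: 48 = 2 × 24; 49 = 7 × 7; 50 = 2 × 25; 51 = 3 × 17 — all composite.

m = 48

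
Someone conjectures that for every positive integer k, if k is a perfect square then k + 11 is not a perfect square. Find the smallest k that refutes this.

k = 1: 1 + 11 = 12, not a perfect square.
k = 4: 4 + 11 = 15, not a perfect square.
k = 9: 9 + 11 = 20, not a perfect square.
k = 16: 16 + 11 = 27, not a perfect square.
k = 25: 25 = 5² and 25 + 11 = 36 = 6².
Hence k = 25 is a counterexample.

k = 25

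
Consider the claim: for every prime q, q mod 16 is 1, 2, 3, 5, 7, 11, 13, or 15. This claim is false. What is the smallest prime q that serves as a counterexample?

q = 41

For q = 2, 3, 5, 7, …, 29, 31, 37 the conclusion holds.
q = 41: 41 mod 16 = 9 — not in {1, 2, 3, 5, 7, 11, 13, 15}.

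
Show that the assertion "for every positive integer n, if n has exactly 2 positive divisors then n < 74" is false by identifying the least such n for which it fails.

The first 21 eligible values, up to n = 73, all satisfy the conclusion.
n = 79: τ(79) = 2; 79 ≥ 74.

n = 79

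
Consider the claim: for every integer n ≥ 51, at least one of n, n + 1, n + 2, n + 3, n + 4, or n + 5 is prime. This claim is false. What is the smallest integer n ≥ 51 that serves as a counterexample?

n = 90

A counterexample is any integer n ≥ 51 such that n, n + 1, n + 2, n + 3, n + 4, n + 5 are all composite; we check each in order.
For n = 51, 52, 53, 54, …, 87, 88, 89 the conclusion holds.
n = 90: 90 = 2 × 45; 91 = 7 × 13; 92 = 2 × 46; 93 = 3 × 31; 94 = 2 × 47; 95 = 5 × 19 — all composite.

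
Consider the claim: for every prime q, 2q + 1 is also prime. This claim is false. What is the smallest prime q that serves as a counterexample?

q = 7

Check each prime q in order until 2q + 1 is not prime.
For q = 2, 3, 5 the conclusion holds.
q = 7: 2q + 1 = 15 = 3 × 5, not prime.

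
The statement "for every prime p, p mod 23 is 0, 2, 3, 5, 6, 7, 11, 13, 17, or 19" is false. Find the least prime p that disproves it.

For p = 2, 3, 5, 7, 11, 13, 17, 19, 23, 29 the conclusion holds.
p = 31: 31 mod 23 = 8 — not in {0, 2, 3, 5, 6, 7, 11, 13, 17, 19}.

p = 31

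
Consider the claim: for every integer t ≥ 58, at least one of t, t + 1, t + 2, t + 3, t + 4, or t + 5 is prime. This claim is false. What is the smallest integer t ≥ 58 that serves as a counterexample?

t = 90

Check each integer t ≥ 58 in order until t, t + 1, t + 2, t + 3, t + 4, t + 5 are all composite.
The first 32 eligible values, up to t = 89, all satisfy the conclusion.
t = 90: 90 = 2 × 45; 91 = 7 × 13; 92 = 2 × 46; 93 = 3 × 31; 94 = 2 × 47; 95 = 5 × 19 — all composite.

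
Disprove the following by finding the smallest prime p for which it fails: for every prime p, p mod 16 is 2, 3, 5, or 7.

Check each prime p in order until the claim fails.
The first 4 eligible values, up to p = 7, all satisfy the conclusion.
p = 11: 11 mod 16 = 11 — not in {2, 3, 5, 7}.

p = 11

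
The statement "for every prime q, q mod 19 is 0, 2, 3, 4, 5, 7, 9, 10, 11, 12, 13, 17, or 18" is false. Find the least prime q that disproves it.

q = 53

We need the least prime q for which the claim fails.
For q = 2, 3, 5, 7, …, 41, 43, 47 the conclusion holds.
q = 53: 53 mod 19 = 15 — not in {0, 2, 3, 4, 5, 7, 9, 10, 11, 12, 13, 17, 18}.
Hence q = 53 is a counterexample.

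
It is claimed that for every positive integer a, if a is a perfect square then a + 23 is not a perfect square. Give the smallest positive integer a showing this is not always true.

The first 10 eligible values, up to a = 100, all satisfy the conclusion.
a = 121: 121 = 11² and 121 + 23 = 144 = 12².
So a = 121 is the smallest counterexample.

a = 121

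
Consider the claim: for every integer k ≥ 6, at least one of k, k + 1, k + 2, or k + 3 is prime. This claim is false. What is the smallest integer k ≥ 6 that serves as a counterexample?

k = 24

A counterexample is any integer k ≥ 6 such that k, k + 1, k + 2, k + 3 are all composite; we check each in order.
The first 18 eligible values, up to k = 23, all satisfy the conclusion.
k = 24: 24 = 2 × 12; 25 = 5 × 5; 26 = 2 × 13; 27 = 3 × 9 — all composite.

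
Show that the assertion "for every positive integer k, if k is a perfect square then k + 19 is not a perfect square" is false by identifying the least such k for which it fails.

A counterexample is any positive integer k such that k is a perfect square but k + 19 is a perfect square; we check each in order.
The first 8 eligible values, up to k = 64, all satisfy the conclusion.
k = 81: 81 = 9² and 81 + 19 = 100 = 10².
Hence k = 81 is a counterexample.

k = 81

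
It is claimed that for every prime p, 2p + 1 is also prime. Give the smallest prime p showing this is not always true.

A counterexample is any prime p such that 2p + 1 is not prime; we check each in order.
For p = 2, 3, 5 the conclusion holds.
p = 7: 2p + 1 = 15 = 3 × 5, not prime.
So p = 7 is the smallest counterexample.

p = 7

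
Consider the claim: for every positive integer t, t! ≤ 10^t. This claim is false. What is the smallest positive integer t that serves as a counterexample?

t = 25

Check each positive integer t in order until t! > 10^t.
The first 24 eligible values, up to t = 24, all satisfy the conclusion.
t = 25: t! = 15511210043330985984000000 and 10^t = 10000000000000000000000000, so 15511210043330985984000000 > 10000000000000000000000000.
Thus t = 25 disproves the claim, and no smaller t works.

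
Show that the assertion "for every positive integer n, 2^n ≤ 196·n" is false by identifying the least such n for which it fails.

n = 12

For n = 1, 2, 3, 4, …, 9, 10, 11 the conclusion holds.
n = 12: 2^n = 4096 and 196·n = 2352, so 4096 > 2352.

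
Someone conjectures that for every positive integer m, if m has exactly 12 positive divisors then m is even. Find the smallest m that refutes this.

We need the least positive integer m for which m has exactly 12 positive divisors but m is odd.
The first 24 eligible values, up to m = 308, all satisfy the conclusion.
m = 315: divisors of 315: 12 divisors; 315 is odd.

m = 315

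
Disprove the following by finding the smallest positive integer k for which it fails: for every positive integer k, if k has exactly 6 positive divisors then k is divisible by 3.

k = 20

For k = 12, 18 the conclusion holds.
k = 20: τ(20) = 6; 20 mod 3 = 2.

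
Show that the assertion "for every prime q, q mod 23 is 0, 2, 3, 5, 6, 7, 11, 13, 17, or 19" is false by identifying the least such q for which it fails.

The first 10 eligible values, up to q = 29, all satisfy the conclusion.
q = 31: 31 mod 23 = 8 — not in {0, 2, 3, 5, 6, 7, 11, 13, 17, 19}.
Thus q = 31 disproves the claim, and no smaller q works.

q = 31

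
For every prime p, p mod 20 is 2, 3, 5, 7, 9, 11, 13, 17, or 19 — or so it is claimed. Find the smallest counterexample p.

A counterexample is any prime p such that the claim fails; we check each in order.
For p = 2, 3, 5, 7, …, 29, 31, 37 the conclusion holds.
p = 41: 41 mod 20 = 1 — not in {2, 3, 5, 7, 9, 11, 13, 17, 19}.

p = 41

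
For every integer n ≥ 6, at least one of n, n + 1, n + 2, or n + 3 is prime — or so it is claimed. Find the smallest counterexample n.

We need the least integer n ≥ 6 for which n, n + 1, n + 2, n + 3 are all composite.
The first 18 eligible values, up to n = 23, all satisfy the conclusion.
n = 24: 24 = 2 × 12; 25 = 5 × 5; 26 = 2 × 13; 27 = 3 × 9 — all composite.
Thus n = 24 disproves the claim, and no smaller n works.

n = 24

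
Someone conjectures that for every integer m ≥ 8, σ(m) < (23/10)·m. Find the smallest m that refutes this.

A counterexample is any integer m ≥ 8 such that the claim fails; we check each in order.
For m = 8, 9, 10, 11 the conclusion holds.
m = 12: σ(12) = 28; 28 ≥ 138/5.

m = 12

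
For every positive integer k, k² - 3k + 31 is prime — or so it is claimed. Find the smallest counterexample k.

A counterexample is any positive integer k such that k² - 3k + 31 is not prime; we check each in order.
For k = 1, 2, 3 the conclusion holds.
k = 4: k² - 3k + 31 = 35 = 5 × 7, composite.

k = 4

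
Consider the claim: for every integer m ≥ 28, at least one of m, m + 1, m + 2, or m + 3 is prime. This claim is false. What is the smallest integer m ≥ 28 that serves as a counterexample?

The first 4 eligible values, up to m = 31, all satisfy the conclusion.
m = 32: 32 = 2 × 16; 33 = 3 × 11; 34 = 2 × 17; 35 = 5 × 7 — all composite.
Hence m = 32 is a counterexample.

m = 32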